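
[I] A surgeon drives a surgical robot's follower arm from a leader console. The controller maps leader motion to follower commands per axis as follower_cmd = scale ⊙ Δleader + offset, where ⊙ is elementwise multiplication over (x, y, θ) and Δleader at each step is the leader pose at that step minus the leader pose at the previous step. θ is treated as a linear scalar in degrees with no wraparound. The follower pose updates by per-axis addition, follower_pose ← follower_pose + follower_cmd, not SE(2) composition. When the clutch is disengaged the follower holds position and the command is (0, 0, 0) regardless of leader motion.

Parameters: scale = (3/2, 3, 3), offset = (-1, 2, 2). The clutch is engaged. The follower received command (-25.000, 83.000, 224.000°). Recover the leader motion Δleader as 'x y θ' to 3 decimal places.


axis x: (-25.000 − -1) / (3/2) = -16.000
axis y: (83.000 − 2) / (3) = 27.000
axis θ: (224.000 − 2) / (3) = 74.000

-16.000 27.000 74.000


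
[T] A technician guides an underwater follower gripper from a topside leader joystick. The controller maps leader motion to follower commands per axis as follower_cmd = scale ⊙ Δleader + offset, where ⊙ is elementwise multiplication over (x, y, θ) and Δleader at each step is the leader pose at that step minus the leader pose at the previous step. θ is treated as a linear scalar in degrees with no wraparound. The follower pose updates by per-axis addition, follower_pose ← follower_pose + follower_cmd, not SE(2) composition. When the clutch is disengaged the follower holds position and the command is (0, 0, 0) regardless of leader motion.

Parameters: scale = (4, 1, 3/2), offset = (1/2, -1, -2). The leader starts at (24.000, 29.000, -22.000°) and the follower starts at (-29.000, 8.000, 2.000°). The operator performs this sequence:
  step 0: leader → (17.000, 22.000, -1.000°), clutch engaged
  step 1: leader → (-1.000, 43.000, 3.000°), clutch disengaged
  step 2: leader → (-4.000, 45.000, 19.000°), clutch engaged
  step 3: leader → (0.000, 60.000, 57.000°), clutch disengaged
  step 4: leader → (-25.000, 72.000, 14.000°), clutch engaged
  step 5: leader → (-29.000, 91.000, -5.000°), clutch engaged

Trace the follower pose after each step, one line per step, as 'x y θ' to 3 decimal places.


-56.500 0.000 31.500
-56.500 0.000 31.500
-68.000 1.000 53.500
-68.000 1.000 53.500
-167.500 12.000 -13.000
-183.000 30.000 -43.500

step 0: Δleader=(-7.000, -7.000, 21.000°), engaged; cmd=(-27.500, -8.000, 29.500°) → follower=(-56.500, 0.000, 31.500°)
step 1: Δleader=(-18.000, 21.000, 4.000°), disengaged; cmd=(0,0,0) → follower holds at (-56.500, 0.000, 31.500°)
step 2: Δleader=(-3.000, 2.000, 16.000°), engaged; cmd=(-11.500, 1.000, 22.000°) → follower=(-68.000, 1.000, 53.500°)
step 3: Δleader=(4.000, 15.000, 38.000°), disengaged; cmd=(0,0,0) → follower holds at (-68.000, 1.000, 53.500°)
step 4: Δleader=(-25.000, 12.000, -43.000°), engaged; cmd=(-99.500, 11.000, -66.500°) → follower=(-167.500, 12.000, -13.000°)
step 5: Δleader=(-4.000, 19.000, -19.000°), engaged; cmd=(-15.500, 18.000, -30.500°) → follower=(-183.000, 30.000, -43.500°)


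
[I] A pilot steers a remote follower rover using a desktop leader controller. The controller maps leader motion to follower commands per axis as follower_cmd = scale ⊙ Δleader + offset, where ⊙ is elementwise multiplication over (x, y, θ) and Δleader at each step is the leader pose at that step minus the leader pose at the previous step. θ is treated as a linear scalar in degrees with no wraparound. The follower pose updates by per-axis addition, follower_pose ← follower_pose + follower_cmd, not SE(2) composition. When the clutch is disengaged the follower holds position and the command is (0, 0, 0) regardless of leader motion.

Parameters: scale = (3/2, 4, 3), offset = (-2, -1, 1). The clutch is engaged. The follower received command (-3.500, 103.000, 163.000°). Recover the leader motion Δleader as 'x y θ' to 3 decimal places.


axis x: (-3.500 − -2) / (3/2) = -1.000
axis y: (103.000 − -1) / (4) = 26.000
axis θ: (163.000 − 1) / (3) = 54.000

-1.000 26.000 54.000


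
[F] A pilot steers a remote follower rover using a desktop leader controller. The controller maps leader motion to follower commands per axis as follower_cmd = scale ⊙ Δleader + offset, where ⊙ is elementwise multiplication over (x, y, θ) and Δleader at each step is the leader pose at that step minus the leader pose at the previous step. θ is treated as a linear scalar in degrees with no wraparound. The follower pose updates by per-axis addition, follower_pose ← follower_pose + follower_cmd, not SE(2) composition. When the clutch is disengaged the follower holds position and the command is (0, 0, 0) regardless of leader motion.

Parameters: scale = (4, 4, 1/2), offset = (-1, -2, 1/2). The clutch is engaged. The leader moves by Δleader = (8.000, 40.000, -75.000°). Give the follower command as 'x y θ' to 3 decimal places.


axis x: 4·8.000 + -1 = 31.000
axis y: 4·40.000 + -2 = 158.000
axis θ: 1/2·-75.000 + 1/2 = -37.000

31.000 158.000 -37.000


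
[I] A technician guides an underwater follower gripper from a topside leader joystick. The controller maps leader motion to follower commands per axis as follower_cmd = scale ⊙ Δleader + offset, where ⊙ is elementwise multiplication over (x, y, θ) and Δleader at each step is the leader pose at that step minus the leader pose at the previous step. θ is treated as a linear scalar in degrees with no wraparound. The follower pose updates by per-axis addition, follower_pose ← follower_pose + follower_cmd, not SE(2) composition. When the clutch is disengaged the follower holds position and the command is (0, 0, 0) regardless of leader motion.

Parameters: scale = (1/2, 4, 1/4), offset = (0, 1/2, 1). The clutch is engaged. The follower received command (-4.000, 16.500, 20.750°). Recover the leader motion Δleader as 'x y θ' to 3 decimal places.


axis x: (-4.000 − 0) / (1/2) = -8.000
axis y: (16.500 − 1/2) / (4) = 4.000
axis θ: (20.750 − 1) / (1/4) = 79.000

-8.000 4.000 79.000


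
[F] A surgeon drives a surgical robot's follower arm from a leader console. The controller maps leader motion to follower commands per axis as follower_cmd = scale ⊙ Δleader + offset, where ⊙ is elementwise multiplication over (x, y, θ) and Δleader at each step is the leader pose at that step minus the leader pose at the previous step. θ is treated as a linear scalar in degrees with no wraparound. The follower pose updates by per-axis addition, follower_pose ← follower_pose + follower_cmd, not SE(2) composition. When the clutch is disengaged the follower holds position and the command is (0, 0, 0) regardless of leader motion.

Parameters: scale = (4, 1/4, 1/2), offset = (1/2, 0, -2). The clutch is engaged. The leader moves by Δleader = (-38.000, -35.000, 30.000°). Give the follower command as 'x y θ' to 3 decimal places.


-151.500 -8.750 13.000

axis x: 4·-38.000 + 1/2 = -151.500
axis y: 1/4·-35.000 + 0 = -8.750
axis θ: 1/2·30.000 + -2 = 13.000


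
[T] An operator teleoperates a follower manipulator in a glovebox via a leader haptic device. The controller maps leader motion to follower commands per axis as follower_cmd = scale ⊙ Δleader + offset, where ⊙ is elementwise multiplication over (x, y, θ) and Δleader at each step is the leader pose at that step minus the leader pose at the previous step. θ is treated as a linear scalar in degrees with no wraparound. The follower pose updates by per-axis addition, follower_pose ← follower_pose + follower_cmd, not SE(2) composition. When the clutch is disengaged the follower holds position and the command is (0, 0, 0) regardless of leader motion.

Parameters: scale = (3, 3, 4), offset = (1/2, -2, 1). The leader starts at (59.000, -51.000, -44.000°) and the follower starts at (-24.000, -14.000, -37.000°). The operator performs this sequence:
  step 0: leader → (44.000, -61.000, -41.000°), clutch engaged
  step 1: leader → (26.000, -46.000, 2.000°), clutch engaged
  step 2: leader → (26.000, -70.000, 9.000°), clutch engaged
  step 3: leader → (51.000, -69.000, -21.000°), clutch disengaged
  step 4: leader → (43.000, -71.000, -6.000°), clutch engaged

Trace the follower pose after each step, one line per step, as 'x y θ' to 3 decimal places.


step 0: Δleader=(-15.000, -10.000, 3.000°), engaged; cmd=(-44.500, -32.000, 13.000°) → follower=(-68.500, -46.000, -24.000°)
step 1: Δleader=(-18.000, 15.000, 43.000°), engaged; cmd=(-53.500, 43.000, 173.000°) → follower=(-122.000, -3.000, 149.000°)
step 2: Δleader=(0.000, -24.000, 7.000°), engaged; cmd=(0.500, -74.000, 29.000°) → follower=(-121.500, -77.000, 178.000°)
step 3: Δleader=(25.000, 1.000, -30.000°), disengaged; cmd=(0,0,0) → follower holds at (-121.500, -77.000, 178.000°)
step 4: Δleader=(-8.000, -2.000, 15.000°), engaged; cmd=(-23.500, -8.000, 61.000°) → follower=(-145.000, -85.000, 239.000°)

-68.500 -46.000 -24.000
-122.000 -3.000 149.000
-121.500 -77.000 178.000
-121.500 -77.000 178.000
-145.000 -85.000 239.000


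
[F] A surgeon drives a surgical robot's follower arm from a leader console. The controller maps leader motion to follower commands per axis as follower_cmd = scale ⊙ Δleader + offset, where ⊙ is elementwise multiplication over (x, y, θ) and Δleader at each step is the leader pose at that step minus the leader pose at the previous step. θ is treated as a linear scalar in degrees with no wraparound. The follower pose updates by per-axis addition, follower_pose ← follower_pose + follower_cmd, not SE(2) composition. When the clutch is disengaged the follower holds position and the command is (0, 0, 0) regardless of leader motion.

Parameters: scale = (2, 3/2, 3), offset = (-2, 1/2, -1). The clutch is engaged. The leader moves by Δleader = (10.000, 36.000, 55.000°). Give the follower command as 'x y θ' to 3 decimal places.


axis x: 2·10.000 + -2 = 18.000
axis y: 3/2·36.000 + 1/2 = 54.500
axis θ: 3·55.000 + -1 = 164.000

18.000 54.500 164.000


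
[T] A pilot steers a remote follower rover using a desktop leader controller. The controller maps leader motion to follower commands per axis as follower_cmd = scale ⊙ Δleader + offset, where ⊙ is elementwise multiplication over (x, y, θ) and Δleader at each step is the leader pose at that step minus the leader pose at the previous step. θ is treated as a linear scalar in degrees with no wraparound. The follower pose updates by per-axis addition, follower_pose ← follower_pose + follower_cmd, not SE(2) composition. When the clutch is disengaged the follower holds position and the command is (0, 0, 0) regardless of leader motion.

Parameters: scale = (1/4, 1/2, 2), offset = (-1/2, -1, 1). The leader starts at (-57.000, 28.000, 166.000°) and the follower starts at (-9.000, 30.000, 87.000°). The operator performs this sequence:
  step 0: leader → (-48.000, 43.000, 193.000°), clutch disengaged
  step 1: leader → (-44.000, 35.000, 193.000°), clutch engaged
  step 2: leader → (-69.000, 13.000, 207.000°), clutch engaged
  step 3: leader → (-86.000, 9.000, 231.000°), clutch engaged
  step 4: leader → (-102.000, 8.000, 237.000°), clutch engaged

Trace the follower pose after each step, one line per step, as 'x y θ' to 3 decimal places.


step 0: Δleader=(9.000, 15.000, 27.000°), disengaged; cmd=(0,0,0) → follower holds at (-9.000, 30.000, 87.000°)
step 1: Δleader=(4.000, -8.000, 0.000°), engaged; cmd=(0.500, -5.000, 1.000°) → follower=(-8.500, 25.000, 88.000°)
step 2: Δleader=(-25.000, -22.000, 14.000°), engaged; cmd=(-6.750, -12.000, 29.000°) → follower=(-15.250, 13.000, 117.000°)
step 3: Δleader=(-17.000, -4.000, 24.000°), engaged; cmd=(-4.750, -3.000, 49.000°) → follower=(-20.000, 10.000, 166.000°)
step 4: Δleader=(-16.000, -1.000, 6.000°), engaged; cmd=(-4.500, -1.500, 13.000°) → follower=(-24.500, 8.500, 179.000°)

-9.000 30.000 87.000
-8.500 25.000 88.000
-15.250 13.000 117.000
-20.000 10.000 166.000
-24.500 8.500 179.000


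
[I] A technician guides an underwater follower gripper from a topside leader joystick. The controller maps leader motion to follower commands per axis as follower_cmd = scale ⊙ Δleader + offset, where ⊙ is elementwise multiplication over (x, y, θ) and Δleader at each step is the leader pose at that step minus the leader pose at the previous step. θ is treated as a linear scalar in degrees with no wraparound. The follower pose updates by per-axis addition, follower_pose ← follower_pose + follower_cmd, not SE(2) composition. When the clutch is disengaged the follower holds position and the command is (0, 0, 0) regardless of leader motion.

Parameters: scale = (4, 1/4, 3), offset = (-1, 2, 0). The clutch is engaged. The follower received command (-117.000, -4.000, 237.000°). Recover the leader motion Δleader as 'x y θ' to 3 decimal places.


axis x: (-117.000 − -1) / (4) = -29.000
axis y: (-4.000 − 2) / (1/4) = -24.000
axis θ: (237.000 − 0) / (3) = 79.000

-29.000 -24.000 79.000


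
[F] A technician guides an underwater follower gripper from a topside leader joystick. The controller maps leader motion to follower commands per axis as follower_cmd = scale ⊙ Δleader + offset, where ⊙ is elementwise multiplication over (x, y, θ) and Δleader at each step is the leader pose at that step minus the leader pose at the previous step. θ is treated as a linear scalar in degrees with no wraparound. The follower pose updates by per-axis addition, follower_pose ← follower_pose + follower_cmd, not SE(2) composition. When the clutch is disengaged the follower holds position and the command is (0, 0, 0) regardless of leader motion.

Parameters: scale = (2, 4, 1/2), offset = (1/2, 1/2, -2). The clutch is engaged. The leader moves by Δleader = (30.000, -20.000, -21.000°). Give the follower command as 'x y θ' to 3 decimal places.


axis x: 2·30.000 + 1/2 = 60.500
axis y: 4·-20.000 + 1/2 = -79.500
axis θ: 1/2·-21.000 + -2 = -12.500

60.500 -79.500 -12.500


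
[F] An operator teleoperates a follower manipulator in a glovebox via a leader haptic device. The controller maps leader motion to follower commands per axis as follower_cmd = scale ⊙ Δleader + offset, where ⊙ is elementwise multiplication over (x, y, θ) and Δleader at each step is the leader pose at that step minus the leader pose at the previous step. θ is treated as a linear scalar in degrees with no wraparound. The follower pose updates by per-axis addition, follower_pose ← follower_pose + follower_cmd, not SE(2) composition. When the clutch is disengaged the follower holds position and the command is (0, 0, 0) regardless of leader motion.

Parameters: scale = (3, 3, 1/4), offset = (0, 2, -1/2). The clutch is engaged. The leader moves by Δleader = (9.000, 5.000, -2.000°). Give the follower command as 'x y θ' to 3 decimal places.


27.000 17.000 -1.000

axis x: 3·9.000 + 0 = 27.000
axis y: 3·5.000 + 2 = 17.000
axis θ: 1/4·-2.000 + -1/2 = -1.000


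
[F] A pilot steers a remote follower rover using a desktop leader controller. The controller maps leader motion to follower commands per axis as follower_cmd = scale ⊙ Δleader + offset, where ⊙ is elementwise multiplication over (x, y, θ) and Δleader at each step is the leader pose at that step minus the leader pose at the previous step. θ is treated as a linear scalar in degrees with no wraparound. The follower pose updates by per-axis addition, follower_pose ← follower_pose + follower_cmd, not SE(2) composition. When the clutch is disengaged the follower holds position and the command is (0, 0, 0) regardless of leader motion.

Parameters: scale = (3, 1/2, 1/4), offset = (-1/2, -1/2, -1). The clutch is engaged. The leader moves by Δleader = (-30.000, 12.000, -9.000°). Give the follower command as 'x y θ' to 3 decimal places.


axis x: 3·-30.000 + -1/2 = -90.500
axis y: 1/2·12.000 + -1/2 = 5.500
axis θ: 1/4·-9.000 + -1 = -3.250

-90.500 5.500 -3.250


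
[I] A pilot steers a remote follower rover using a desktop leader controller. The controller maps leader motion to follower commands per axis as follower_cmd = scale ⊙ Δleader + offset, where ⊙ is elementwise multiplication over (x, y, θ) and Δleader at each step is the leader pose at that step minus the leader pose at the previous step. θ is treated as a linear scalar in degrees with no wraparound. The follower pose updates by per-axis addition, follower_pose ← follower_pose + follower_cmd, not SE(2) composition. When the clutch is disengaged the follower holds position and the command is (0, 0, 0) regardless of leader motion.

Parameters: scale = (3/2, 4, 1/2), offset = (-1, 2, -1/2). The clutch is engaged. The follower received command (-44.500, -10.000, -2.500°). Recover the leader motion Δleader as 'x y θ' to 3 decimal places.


-29.000 -3.000 -4.000

axis x: (-44.500 − -1) / (3/2) = -29.000
axis y: (-10.000 − 2) / (4) = -3.000
axis θ: (-2.500 − -1/2) / (1/2) = -4.000


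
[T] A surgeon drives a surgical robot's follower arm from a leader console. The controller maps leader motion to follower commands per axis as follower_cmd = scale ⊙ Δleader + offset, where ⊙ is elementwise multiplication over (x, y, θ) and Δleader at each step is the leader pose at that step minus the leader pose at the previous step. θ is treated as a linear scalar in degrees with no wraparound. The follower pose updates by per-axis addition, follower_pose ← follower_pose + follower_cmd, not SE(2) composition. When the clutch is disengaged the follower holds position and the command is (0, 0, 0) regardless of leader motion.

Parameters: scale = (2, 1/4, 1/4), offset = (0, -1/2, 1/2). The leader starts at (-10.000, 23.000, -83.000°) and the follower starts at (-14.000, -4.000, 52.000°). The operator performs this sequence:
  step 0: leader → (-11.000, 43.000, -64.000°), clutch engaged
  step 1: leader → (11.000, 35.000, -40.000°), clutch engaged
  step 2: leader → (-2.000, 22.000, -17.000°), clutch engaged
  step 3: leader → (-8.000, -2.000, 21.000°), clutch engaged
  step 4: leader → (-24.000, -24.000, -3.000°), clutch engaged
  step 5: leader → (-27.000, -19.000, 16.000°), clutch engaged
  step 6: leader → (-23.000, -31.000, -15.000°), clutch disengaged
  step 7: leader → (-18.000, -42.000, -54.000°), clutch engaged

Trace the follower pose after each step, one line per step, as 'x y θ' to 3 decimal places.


-16.000 0.500 57.250
28.000 -2.000 63.750
2.000 -5.750 70.000
-10.000 -12.250 80.000
-42.000 -18.250 74.500
-48.000 -17.500 79.750
-48.000 -17.500 79.750
-38.000 -20.750 70.500

step 0: Δleader=(-1.000, 20.000, 19.000°), engaged; cmd=(-2.000, 4.500, 5.250°) → follower=(-16.000, 0.500, 57.250°)
step 1: Δleader=(22.000, -8.000, 24.000°), engaged; cmd=(44.000, -2.500, 6.500°) → follower=(28.000, -2.000, 63.750°)
step 2: Δleader=(-13.000, -13.000, 23.000°), engaged; cmd=(-26.000, -3.750, 6.250°) → follower=(2.000, -5.750, 70.000°)
step 3: Δleader=(-6.000, -24.000, 38.000°), engaged; cmd=(-12.000, -6.500, 10.000°) → follower=(-10.000, -12.250, 80.000°)
step 4: Δleader=(-16.000, -22.000, -24.000°), engaged; cmd=(-32.000, -6.000, -5.500°) → follower=(-42.000, -18.250, 74.500°)
step 5: Δleader=(-3.000, 5.000, 19.000°), engaged; cmd=(-6.000, 0.750, 5.250°) → follower=(-48.000, -17.500, 79.750°)
step 6: Δleader=(4.000, -12.000, -31.000°), disengaged; cmd=(0,0,0) → follower holds at (-48.000, -17.500, 79.750°)
step 7: Δleader=(5.000, -11.000, -39.000°), engaged; cmd=(10.000, -3.250, -9.250°) → follower=(-38.000, -20.750, 70.500°)


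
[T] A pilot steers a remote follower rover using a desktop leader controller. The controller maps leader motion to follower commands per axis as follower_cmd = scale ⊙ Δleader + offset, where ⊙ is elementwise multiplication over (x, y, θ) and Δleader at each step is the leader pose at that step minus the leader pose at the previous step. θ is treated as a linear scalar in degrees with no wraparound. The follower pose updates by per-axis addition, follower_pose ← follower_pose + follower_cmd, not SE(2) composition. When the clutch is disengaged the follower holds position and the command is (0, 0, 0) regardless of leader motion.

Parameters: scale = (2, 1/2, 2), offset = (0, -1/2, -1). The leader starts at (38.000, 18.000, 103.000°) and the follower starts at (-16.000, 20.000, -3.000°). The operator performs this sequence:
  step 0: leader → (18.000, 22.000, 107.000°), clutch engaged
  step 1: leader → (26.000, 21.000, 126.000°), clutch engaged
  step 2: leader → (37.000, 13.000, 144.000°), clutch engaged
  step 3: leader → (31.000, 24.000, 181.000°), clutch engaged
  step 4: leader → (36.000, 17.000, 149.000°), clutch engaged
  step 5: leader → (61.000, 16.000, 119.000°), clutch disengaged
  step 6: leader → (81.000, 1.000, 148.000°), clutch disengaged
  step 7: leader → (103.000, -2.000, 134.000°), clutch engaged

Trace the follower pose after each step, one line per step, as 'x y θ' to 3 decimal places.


-56.000 21.500 4.000
-40.000 20.500 41.000
-18.000 16.000 76.000
-30.000 21.000 149.000
-20.000 17.000 84.000
-20.000 17.000 84.000
-20.000 17.000 84.000
24.000 15.000 55.000

step 0: Δleader=(-20.000, 4.000, 4.000°), engaged; cmd=(-40.000, 1.500, 7.000°) → follower=(-56.000, 21.500, 4.000°)
step 1: Δleader=(8.000, -1.000, 19.000°), engaged; cmd=(16.000, -1.000, 37.000°) → follower=(-40.000, 20.500, 41.000°)
step 2: Δleader=(11.000, -8.000, 18.000°), engaged; cmd=(22.000, -4.500, 35.000°) → follower=(-18.000, 16.000, 76.000°)
step 3: Δleader=(-6.000, 11.000, 37.000°), engaged; cmd=(-12.000, 5.000, 73.000°) → follower=(-30.000, 21.000, 149.000°)
step 4: Δleader=(5.000, -7.000, -32.000°), engaged; cmd=(10.000, -4.000, -65.000°) → follower=(-20.000, 17.000, 84.000°)
step 5: Δleader=(25.000, -1.000, -30.000°), disengaged; cmd=(0,0,0) → follower holds at (-20.000, 17.000, 84.000°)
step 6: Δleader=(20.000, -15.000, 29.000°), disengaged; cmd=(0,0,0) → follower holds at (-20.000, 17.000, 84.000°)
step 7: Δleader=(22.000, -3.000, -14.000°), engaged; cmd=(44.000, -2.000, -29.000°) → follower=(24.000, 15.000, 55.000°)


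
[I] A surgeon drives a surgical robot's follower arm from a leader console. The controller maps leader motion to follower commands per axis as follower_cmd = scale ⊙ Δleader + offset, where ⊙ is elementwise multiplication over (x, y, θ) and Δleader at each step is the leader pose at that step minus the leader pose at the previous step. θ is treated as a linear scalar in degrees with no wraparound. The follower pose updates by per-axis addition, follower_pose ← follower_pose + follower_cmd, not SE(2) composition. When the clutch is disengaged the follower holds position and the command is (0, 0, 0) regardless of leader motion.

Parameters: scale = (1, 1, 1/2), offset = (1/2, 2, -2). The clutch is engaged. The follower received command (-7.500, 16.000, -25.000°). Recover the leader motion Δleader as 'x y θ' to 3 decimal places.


-8.000 14.000 -46.000

axis x: (-7.500 − 1/2) / (1) = -8.000
axis y: (16.000 − 2) / (1) = 14.000
axis θ: (-25.000 − -2) / (1/2) = -46.000


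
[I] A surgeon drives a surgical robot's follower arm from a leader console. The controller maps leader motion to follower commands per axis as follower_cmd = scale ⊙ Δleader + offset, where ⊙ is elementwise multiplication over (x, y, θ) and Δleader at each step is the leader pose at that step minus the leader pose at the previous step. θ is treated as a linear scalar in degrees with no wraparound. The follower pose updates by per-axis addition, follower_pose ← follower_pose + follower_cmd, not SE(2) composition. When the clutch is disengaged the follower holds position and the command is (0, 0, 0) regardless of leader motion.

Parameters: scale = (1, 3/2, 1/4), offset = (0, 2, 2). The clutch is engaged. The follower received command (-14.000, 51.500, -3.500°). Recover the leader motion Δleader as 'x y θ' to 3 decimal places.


-14.000 33.000 -22.000

axis x: (-14.000 − 0) / (1) = -14.000
axis y: (51.500 − 2) / (3/2) = 33.000
axis θ: (-3.500 − 2) / (1/4) = -22.000


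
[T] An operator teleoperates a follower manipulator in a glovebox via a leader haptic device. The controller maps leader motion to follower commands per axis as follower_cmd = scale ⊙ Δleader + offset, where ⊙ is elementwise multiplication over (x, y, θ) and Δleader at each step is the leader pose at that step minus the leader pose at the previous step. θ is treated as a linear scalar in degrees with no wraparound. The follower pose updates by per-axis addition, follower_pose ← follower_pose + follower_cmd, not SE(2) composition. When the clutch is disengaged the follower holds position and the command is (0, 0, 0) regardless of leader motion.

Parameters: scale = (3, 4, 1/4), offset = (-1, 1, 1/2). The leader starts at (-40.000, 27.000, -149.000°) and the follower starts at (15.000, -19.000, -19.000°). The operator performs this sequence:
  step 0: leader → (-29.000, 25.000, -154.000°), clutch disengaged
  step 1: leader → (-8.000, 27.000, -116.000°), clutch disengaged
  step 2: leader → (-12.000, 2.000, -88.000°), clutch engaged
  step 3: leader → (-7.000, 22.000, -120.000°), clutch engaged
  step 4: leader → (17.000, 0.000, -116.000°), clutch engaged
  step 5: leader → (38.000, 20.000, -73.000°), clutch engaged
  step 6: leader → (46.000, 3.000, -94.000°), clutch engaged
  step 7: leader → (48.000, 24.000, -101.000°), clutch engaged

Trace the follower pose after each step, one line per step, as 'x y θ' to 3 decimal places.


15.000 -19.000 -19.000
15.000 -19.000 -19.000
2.000 -118.000 -11.500
16.000 -37.000 -19.000
87.000 -124.000 -17.500
149.000 -43.000 -6.250
172.000 -110.000 -11.000
177.000 -25.000 -12.250

step 0: Δleader=(11.000, -2.000, -5.000°), disengaged; cmd=(0,0,0) → follower holds at (15.000, -19.000, -19.000°)
step 1: Δleader=(21.000, 2.000, 38.000°), disengaged; cmd=(0,0,0) → follower holds at (15.000, -19.000, -19.000°)
step 2: Δleader=(-4.000, -25.000, 28.000°), engaged; cmd=(-13.000, -99.000, 7.500°) → follower=(2.000, -118.000, -11.500°)
step 3: Δleader=(5.000, 20.000, -32.000°), engaged; cmd=(14.000, 81.000, -7.500°) → follower=(16.000, -37.000, -19.000°)
step 4: Δleader=(24.000, -22.000, 4.000°), engaged; cmd=(71.000, -87.000, 1.500°) → follower=(87.000, -124.000, -17.500°)
step 5: Δleader=(21.000, 20.000, 43.000°), engaged; cmd=(62.000, 81.000, 11.250°) → follower=(149.000, -43.000, -6.250°)
step 6: Δleader=(8.000, -17.000, -21.000°), engaged; cmd=(23.000, -67.000, -4.750°) → follower=(172.000, -110.000, -11.000°)
step 7: Δleader=(2.000, 21.000, -7.000°), engaged; cmd=(5.000, 85.000, -1.250°) → follower=(177.000, -25.000, -12.250°)


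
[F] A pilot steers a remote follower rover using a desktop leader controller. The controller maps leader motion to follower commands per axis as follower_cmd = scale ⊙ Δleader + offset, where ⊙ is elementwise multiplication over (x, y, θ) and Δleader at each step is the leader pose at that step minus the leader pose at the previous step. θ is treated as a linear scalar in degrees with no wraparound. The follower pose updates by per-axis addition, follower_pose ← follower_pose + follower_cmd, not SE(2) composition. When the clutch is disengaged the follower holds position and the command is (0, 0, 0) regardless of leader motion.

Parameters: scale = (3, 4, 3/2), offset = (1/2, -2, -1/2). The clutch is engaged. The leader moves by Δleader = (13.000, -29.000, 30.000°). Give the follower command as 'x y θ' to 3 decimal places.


39.500 -118.000 44.500

axis x: 3·13.000 + 1/2 = 39.500
axis y: 4·-29.000 + -2 = -118.000
axis θ: 3/2·30.000 + -1/2 = 44.500


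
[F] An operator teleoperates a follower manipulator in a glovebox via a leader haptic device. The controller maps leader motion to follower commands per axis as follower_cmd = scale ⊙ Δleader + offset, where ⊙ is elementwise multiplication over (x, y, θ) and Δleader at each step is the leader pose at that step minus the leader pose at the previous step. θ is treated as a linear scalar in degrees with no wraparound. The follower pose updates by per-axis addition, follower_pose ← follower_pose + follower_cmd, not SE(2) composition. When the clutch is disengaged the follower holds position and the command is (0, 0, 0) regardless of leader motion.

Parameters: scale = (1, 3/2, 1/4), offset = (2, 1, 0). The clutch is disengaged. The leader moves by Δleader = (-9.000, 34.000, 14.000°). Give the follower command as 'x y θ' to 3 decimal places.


0.000 0.000 0.000

clutch disengaged → follower holds; cmd = (0, 0, 0)


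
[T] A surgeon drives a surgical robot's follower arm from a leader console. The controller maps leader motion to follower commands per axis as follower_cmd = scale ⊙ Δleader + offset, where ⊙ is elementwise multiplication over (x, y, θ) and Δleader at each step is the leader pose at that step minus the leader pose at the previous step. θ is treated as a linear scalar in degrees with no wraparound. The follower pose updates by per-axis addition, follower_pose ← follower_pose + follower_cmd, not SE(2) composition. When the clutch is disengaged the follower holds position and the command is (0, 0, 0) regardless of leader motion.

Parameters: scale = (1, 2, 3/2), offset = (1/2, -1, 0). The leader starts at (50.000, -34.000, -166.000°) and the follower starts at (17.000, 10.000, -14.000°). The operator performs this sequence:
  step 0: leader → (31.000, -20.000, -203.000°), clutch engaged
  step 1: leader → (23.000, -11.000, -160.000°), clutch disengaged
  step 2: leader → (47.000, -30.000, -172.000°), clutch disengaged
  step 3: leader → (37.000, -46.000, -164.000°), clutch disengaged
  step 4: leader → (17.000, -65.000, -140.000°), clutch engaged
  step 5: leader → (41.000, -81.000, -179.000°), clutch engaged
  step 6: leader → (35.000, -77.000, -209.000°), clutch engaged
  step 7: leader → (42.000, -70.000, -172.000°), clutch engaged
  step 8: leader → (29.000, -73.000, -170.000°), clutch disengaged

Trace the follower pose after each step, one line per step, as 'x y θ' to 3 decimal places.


-1.500 37.000 -69.500
-1.500 37.000 -69.500
-1.500 37.000 -69.500
-1.500 37.000 -69.500
-21.000 -2.000 -33.500
3.500 -35.000 -92.000
-2.000 -28.000 -137.000
5.500 -15.000 -81.500
5.500 -15.000 -81.500

step 0: Δleader=(-19.000, 14.000, -37.000°), engaged; cmd=(-18.500, 27.000, -55.500°) → follower=(-1.500, 37.000, -69.500°)
step 1: Δleader=(-8.000, 9.000, 43.000°), disengaged; cmd=(0,0,0) → follower holds at (-1.500, 37.000, -69.500°)
step 2: Δleader=(24.000, -19.000, -12.000°), disengaged; cmd=(0,0,0) → follower holds at (-1.500, 37.000, -69.500°)
step 3: Δleader=(-10.000, -16.000, 8.000°), disengaged; cmd=(0,0,0) → follower holds at (-1.500, 37.000, -69.500°)
step 4: Δleader=(-20.000, -19.000, 24.000°), engaged; cmd=(-19.500, -39.000, 36.000°) → follower=(-21.000, -2.000, -33.500°)
step 5: Δleader=(24.000, -16.000, -39.000°), engaged; cmd=(24.500, -33.000, -58.500°) → follower=(3.500, -35.000, -92.000°)
step 6: Δleader=(-6.000, 4.000, -30.000°), engaged; cmd=(-5.500, 7.000, -45.000°) → follower=(-2.000, -28.000, -137.000°)
step 7: Δleader=(7.000, 7.000, 37.000°), engaged; cmd=(7.500, 13.000, 55.500°) → follower=(5.500, -15.000, -81.500°)
step 8: Δleader=(-13.000, -3.000, 2.000°), disengaged; cmd=(0,0,0) → follower holds at (5.500, -15.000, -81.500°)


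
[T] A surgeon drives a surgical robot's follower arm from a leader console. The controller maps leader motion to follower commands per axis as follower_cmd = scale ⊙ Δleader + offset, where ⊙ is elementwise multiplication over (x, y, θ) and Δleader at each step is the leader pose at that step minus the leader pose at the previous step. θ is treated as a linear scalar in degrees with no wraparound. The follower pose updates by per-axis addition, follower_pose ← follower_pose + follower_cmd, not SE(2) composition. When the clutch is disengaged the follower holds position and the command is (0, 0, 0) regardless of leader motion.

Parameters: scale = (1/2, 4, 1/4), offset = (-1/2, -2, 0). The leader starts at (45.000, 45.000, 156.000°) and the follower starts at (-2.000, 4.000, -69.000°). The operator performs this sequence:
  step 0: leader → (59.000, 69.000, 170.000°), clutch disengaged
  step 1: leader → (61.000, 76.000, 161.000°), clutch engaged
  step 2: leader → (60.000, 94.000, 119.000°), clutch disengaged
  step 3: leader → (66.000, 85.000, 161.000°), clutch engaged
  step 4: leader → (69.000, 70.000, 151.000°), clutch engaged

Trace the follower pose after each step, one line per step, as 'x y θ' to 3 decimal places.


step 0: Δleader=(14.000, 24.000, 14.000°), disengaged; cmd=(0,0,0) → follower holds at (-2.000, 4.000, -69.000°)
step 1: Δleader=(2.000, 7.000, -9.000°), engaged; cmd=(0.500, 26.000, -2.250°) → follower=(-1.500, 30.000, -71.250°)
step 2: Δleader=(-1.000, 18.000, -42.000°), disengaged; cmd=(0,0,0) → follower holds at (-1.500, 30.000, -71.250°)
step 3: Δleader=(6.000, -9.000, 42.000°), engaged; cmd=(2.500, -38.000, 10.500°) → follower=(1.000, -8.000, -60.750°)
step 4: Δleader=(3.000, -15.000, -10.000°), engaged; cmd=(1.000, -62.000, -2.500°) → follower=(2.000, -70.000, -63.250°)

-2.000 4.000 -69.000
-1.500 30.000 -71.250
-1.500 30.000 -71.250
1.000 -8.000 -60.750
2.000 -70.000 -63.250


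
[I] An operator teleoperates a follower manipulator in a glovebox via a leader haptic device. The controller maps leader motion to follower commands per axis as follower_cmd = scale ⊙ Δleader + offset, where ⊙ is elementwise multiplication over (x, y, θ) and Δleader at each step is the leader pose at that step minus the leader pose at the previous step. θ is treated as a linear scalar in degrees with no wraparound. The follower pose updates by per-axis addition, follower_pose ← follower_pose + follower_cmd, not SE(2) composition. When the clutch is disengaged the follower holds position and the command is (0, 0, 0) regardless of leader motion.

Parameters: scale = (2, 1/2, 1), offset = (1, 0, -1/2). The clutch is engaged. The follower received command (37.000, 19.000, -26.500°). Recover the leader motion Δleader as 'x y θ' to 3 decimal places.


18.000 38.000 -26.000

axis x: (37.000 − 1) / (2) = 18.000
axis y: (19.000 − 0) / (1/2) = 38.000
axis θ: (-26.500 − -1/2) / (1) = -26.000


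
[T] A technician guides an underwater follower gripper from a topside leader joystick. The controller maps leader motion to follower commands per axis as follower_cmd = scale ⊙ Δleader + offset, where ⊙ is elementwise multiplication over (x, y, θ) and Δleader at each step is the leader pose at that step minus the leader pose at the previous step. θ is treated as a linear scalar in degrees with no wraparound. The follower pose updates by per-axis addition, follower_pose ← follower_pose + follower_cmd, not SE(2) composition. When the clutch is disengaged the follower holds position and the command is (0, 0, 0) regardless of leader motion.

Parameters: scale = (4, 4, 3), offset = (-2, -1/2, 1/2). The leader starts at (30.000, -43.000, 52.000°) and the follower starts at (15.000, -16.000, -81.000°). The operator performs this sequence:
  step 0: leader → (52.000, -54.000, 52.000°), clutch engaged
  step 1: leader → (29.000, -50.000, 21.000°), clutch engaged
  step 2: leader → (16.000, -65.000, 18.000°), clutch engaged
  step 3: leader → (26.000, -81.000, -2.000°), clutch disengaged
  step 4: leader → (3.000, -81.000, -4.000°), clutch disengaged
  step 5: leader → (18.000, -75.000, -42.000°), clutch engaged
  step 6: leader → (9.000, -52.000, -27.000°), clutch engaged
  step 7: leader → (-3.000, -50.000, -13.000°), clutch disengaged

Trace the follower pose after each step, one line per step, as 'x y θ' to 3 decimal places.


step 0: Δleader=(22.000, -11.000, 0.000°), engaged; cmd=(86.000, -44.500, 0.500°) → follower=(101.000, -60.500, -80.500°)
step 1: Δleader=(-23.000, 4.000, -31.000°), engaged; cmd=(-94.000, 15.500, -92.500°) → follower=(7.000, -45.000, -173.000°)
step 2: Δleader=(-13.000, -15.000, -3.000°), engaged; cmd=(-54.000, -60.500, -8.500°) → follower=(-47.000, -105.500, -181.500°)
step 3: Δleader=(10.000, -16.000, -20.000°), disengaged; cmd=(0,0,0) → follower holds at (-47.000, -105.500, -181.500°)
step 4: Δleader=(-23.000, 0.000, -2.000°), disengaged; cmd=(0,0,0) → follower holds at (-47.000, -105.500, -181.500°)
step 5: Δleader=(15.000, 6.000, -38.000°), engaged; cmd=(58.000, 23.500, -113.500°) → follower=(11.000, -82.000, -295.000°)
step 6: Δleader=(-9.000, 23.000, 15.000°), engaged; cmd=(-38.000, 91.500, 45.500°) → follower=(-27.000, 9.500, -249.500°)
step 7: Δleader=(-12.000, 2.000, 14.000°), disengaged; cmd=(0,0,0) → follower holds at (-27.000, 9.500, -249.500°)

101.000 -60.500 -80.500
7.000 -45.000 -173.000
-47.000 -105.500 -181.500
-47.000 -105.500 -181.500
-47.000 -105.500 -181.500
11.000 -82.000 -295.000
-27.000 9.500 -249.500
-27.000 9.500 -249.500


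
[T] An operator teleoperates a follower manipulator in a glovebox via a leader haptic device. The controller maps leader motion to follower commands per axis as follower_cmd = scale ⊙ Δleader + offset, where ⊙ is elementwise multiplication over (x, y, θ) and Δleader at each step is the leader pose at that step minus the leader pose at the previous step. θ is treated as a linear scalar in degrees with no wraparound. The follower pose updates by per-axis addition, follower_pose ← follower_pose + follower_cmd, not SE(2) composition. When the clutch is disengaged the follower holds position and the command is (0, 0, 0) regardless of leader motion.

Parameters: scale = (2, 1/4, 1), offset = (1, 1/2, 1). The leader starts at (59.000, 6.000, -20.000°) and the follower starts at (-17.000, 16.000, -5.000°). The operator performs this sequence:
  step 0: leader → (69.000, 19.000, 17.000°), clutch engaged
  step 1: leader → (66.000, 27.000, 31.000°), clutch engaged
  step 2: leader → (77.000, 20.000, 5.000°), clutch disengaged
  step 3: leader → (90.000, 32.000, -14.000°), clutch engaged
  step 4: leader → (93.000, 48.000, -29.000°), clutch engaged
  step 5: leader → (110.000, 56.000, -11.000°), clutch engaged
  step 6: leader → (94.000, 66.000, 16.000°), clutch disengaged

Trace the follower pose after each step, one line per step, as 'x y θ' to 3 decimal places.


step 0: Δleader=(10.000, 13.000, 37.000°), engaged; cmd=(21.000, 3.750, 38.000°) → follower=(4.000, 19.750, 33.000°)
step 1: Δleader=(-3.000, 8.000, 14.000°), engaged; cmd=(-5.000, 2.500, 15.000°) → follower=(-1.000, 22.250, 48.000°)
step 2: Δleader=(11.000, -7.000, -26.000°), disengaged; cmd=(0,0,0) → follower holds at (-1.000, 22.250, 48.000°)
step 3: Δleader=(13.000, 12.000, -19.000°), engaged; cmd=(27.000, 3.500, -18.000°) → follower=(26.000, 25.750, 30.000°)
step 4: Δleader=(3.000, 16.000, -15.000°), engaged; cmd=(7.000, 4.500, -14.000°) → follower=(33.000, 30.250, 16.000°)
step 5: Δleader=(17.000, 8.000, 18.000°), engaged; cmd=(35.000, 2.500, 19.000°) → follower=(68.000, 32.750, 35.000°)
step 6: Δleader=(-16.000, 10.000, 27.000°), disengaged; cmd=(0,0,0) → follower holds at (68.000, 32.750, 35.000°)

4.000 19.750 33.000
-1.000 22.250 48.000
-1.000 22.250 48.000
26.000 25.750 30.000
33.000 30.250 16.000
68.000 32.750 35.000
68.000 32.750 35.000


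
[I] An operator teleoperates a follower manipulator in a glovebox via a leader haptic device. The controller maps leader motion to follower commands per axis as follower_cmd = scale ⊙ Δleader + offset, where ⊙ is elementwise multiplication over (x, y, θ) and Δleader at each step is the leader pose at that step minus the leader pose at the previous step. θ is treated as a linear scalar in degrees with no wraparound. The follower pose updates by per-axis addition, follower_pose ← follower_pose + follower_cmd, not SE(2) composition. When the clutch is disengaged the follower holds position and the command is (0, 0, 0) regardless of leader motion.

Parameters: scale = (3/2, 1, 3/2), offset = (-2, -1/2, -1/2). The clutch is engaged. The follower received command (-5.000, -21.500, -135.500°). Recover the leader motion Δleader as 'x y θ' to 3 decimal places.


-2.000 -21.000 -90.000

axis x: (-5.000 − -2) / (3/2) = -2.000
axis y: (-21.500 − -1/2) / (1) = -21.000
axis θ: (-135.500 − -1/2) / (3/2) = -90.000
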